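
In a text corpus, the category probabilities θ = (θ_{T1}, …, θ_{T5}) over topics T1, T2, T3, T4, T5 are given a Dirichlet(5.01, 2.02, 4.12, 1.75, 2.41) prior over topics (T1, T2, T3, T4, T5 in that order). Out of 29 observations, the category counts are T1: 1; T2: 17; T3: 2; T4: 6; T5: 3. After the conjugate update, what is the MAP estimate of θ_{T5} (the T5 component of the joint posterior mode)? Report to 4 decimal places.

0.1122

The Dirichlet prior is conjugate to the Multinomial likelihood: each posterior αⱼ = prior αⱼ + observed count nⱼ.
Posterior concentration: (6.01, 19.02, 6.12, 7.75, 5.41), total = 44.31.
Joint mode component: (α_{T5}−1)/(Σα−K) = 4.41/39.31 = 0.1122.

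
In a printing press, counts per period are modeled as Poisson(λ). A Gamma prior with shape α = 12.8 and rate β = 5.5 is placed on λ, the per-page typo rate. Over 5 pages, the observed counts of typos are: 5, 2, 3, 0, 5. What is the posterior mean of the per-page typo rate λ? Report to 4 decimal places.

2.6476

With a Gamma(shape α, rate β) prior, the Poisson likelihood is conjugate: the posterior is Gamma(α + ΣXᵢ, β + n).
Sum of counts S = 15 over n = 5 pages.
Posterior: Gamma(α+S, β+n) = Gamma(12.8+15, 5.5+5) = Gamma(27.8, 10.5).
Posterior mean = α/β = 27.8/10.5 = 2.6476.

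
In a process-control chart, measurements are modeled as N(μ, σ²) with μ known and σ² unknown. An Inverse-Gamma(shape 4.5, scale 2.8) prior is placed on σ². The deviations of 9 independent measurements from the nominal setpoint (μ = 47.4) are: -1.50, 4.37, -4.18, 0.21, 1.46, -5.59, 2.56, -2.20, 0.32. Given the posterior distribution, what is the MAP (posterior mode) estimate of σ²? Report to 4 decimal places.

With known mean μ and an Inverse-Gamma(α, β) prior on σ², the Normal likelihood is conjugate: posterior is Inv-Gamma(α + n/2, β + Σ(xᵢ−μ)²/2).
Σ(xᵢ−μ)² = (-1.50)² + (4.37)² + (-4.18)² + (0.21)² + (1.46)² + (-5.59)² + (2.56)² + (-2.20)² + (0.32)² = 83.7391.
Posterior: Inv-Gamma(4.5 + 9/2, 2.8 + 83.7391/2) = Inv-Gamma(9.00, 44.66955).
Mode = β/(α+1) = 44.66955/10.00 = 4.4670.

4.4670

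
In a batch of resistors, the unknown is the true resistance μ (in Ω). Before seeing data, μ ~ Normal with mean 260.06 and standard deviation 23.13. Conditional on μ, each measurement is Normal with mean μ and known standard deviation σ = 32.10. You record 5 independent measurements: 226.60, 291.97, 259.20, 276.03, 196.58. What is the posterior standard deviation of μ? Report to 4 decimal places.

12.1973

For Normal data with known variance σ², a Normal(μ₀, σ₀²) prior on μ is conjugate. Posterior precision = 1/σ₀² + n/σ²; posterior mean is the precision-weighted average of μ₀ and x̄.
σ₀² = 23.13² = 534.9969, σ² = 32.10² = 1030.41; σ² + n·σ₀² = 1030.41 + 5·534.9969 = 3705.3945.
Posterior precision = 1/σ₀² + n/σ² = 1/534.9969 + 5/1030.41 = (σ² + n·σ₀²)/(σ₀²σ²) = 3705.3945/(534.9969·1030.41); posterior variance σₙ² = σ₀²σ²/(σ² + n·σ₀²) = 534.9969·1030.41/3705.3945 = 148.773945.
Posterior SD = √σₙ² = √(534.9969·1030.41/3705.3945) = 12.1973.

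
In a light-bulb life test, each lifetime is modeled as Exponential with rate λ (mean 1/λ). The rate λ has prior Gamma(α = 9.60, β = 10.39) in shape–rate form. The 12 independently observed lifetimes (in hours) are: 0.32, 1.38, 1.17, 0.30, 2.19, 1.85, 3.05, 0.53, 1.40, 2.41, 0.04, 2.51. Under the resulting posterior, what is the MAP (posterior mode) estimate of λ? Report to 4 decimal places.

With a Gamma(shape α, rate β) prior on the exponential rate λ, the posterior after n observations with total T = Σxᵢ is Gamma(α+n, β+T).
Sum of observations T = 17.15 hours; n = 12.
Posterior: Gamma(9.60+12, 10.39+17.15) = Gamma(21.60, 27.54).
Mode = (α−1)/β = 0.7480.

0.7480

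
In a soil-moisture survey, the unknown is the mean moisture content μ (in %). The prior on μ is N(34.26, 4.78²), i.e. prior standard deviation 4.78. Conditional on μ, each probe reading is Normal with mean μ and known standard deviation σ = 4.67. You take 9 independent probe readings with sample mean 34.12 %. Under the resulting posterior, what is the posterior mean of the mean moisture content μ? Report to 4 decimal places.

34.1334

For Normal data with known variance σ², a Normal(μ₀, σ₀²) prior on μ is conjugate. Posterior precision = 1/σ₀² + n/σ²; posterior mean is the precision-weighted average of μ₀ and x̄.
n·x̄ = 9·34.12 = 307.08.
σ₀² = 4.78² = 22.8484, σ² = 4.67² = 21.8089; σ² + n·σ₀² = 21.8089 + 9·22.8484 = 227.4445.
Posterior mean = (μ₀/σ₀² + n·x̄/σ²)/(1/σ₀² + n/σ²) = (σ²·μ₀ + σ₀²·n·x̄)/(σ² + n·σ₀²) = (21.8089·34.26 + 22.8484·307.08)/227.4445 = 7763.459586/227.4445 = 34.1334.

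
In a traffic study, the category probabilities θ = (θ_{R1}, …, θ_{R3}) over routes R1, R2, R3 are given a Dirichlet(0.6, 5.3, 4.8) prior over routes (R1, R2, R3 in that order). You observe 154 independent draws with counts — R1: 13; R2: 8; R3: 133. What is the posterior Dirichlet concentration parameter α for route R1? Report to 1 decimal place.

13.6

The Dirichlet prior is conjugate to the Multinomial likelihood: each posterior αⱼ = prior αⱼ + observed count nⱼ.
Posterior concentration: (13.6, 13.3, 137.8), total = 164.7.
α_{R1} = 0.6 + 13 = 13.6.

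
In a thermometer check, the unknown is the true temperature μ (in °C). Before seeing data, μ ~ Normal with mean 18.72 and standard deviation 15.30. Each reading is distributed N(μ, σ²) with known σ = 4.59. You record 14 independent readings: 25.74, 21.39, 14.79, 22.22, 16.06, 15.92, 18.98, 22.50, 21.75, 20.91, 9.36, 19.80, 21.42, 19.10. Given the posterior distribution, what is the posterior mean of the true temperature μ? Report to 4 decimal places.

19.2778

For Normal data with known variance σ², a Normal(μ₀, σ₀²) prior on μ is conjugate. Posterior precision = 1/σ₀² + n/σ²; posterior mean is the precision-weighted average of μ₀ and x̄.
Σxᵢ = 25.74 + 21.39 + 14.79 + 22.22 + 16.06 + 15.92 + 18.98 + 22.50 + 21.75 + 20.91 + 9.36 + 19.80 + 21.42 + 19.10 = 269.94, so n·x̄ = 269.94.
σ₀² = 15.30² = 234.09, σ² = 4.59² = 21.0681; σ² + n·σ₀² = 21.0681 + 14·234.09 = 3298.3281.
Posterior mean = (μ₀/σ₀² + n·x̄/σ²)/(1/σ₀² + n/σ²) = (σ²·μ₀ + σ₀²·n·x̄)/(σ² + n·σ₀²) = (21.0681·18.72 + 234.09·269.94)/3298.3281 = 63584.649432/3298.3281 = 19.2778.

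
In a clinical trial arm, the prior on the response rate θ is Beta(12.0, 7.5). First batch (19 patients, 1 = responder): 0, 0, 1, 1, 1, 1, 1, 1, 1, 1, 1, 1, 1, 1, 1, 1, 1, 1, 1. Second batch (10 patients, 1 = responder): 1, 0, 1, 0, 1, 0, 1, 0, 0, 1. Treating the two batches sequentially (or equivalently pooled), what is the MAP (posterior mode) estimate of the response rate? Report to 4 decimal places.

0.7097

The Beta prior is conjugate to a Binomial/Bernoulli likelihood; the update adds successes to α and failures to β.
After batch 1: Beta(12.0+17, 7.5+2) = Beta(29.0, 9.5).
After batch 2: Beta(29.0+5, 9.5+5) = Beta(34.0, 14.5).
Mode of Beta(a,b) for a,b>1 is (a−1)/(a+b−2) = 33.0/46.5 = 0.7097.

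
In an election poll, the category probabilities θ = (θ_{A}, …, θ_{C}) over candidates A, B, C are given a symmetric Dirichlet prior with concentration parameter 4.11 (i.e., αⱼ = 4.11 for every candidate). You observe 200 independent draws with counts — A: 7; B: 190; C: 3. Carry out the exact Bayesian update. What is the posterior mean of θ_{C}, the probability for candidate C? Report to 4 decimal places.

The Dirichlet prior is conjugate to the Multinomial likelihood: each posterior αⱼ = prior αⱼ + observed count nⱼ.
Posterior concentration: (11.11, 194.11, 7.11), total = 212.33.
E[θ_{C}|data] = α_{C}/Σα = 7.11/212.33 = 0.0335.

0.0335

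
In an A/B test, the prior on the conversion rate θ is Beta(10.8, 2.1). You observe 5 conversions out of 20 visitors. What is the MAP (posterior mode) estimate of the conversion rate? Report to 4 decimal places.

The Beta prior is conjugate to a Binomial/Bernoulli likelihood; the update adds successes to α and failures to β.
Posterior: Beta(α+k, β+n−k) = Beta(10.8+5, 2.1+15) = Beta(15.8, 17.1).
Mode of Beta(a,b) for a,b>1 is (a−1)/(a+b−2) = 14.8/30.9 = 0.4790.

0.4790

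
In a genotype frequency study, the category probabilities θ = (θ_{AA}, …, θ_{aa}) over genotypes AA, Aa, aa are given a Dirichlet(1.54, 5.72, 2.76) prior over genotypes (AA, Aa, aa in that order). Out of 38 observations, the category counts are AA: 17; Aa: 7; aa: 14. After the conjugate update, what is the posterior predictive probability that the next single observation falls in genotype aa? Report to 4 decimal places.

0.3490

The Dirichlet prior is conjugate to the Multinomial likelihood: each posterior αⱼ = prior αⱼ + observed count nⱼ.
Posterior concentration: (18.54, 12.72, 16.76), total = 48.02.
P(next = aa | data) = α_{aa}/Σα = 0.3490.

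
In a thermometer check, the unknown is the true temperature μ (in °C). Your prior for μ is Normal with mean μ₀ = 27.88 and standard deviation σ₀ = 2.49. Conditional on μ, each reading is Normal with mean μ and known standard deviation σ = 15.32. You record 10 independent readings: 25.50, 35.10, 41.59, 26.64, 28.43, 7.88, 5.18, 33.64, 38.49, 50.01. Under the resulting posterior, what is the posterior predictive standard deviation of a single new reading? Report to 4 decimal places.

For Normal data with known variance σ², a Normal(μ₀, σ₀²) prior on μ is conjugate. Posterior precision = 1/σ₀² + n/σ²; posterior mean is the precision-weighted average of μ₀ and x̄.
σ₀² = 2.49² = 6.2001, σ² = 15.32² = 234.7024; σ² + n·σ₀² = 234.7024 + 10·6.2001 = 296.7034.
Posterior precision = 1/σ₀² + n/σ² = 1/6.2001 + 10/234.7024 = (σ² + n·σ₀²)/(σ₀²σ²) = 296.7034/(6.2001·234.7024); posterior variance σₙ² = σ₀²σ²/(σ² + n·σ₀²) = 6.2001·234.7024/296.7034 = 4.904488.
Predictive variance for one new observation = σₙ² + σ² = 6.2001·234.7024/296.7034 + 234.7024 = σ²·(σ₀² + 296.7034)/296.7034 = 234.7024·302.9035/296.7034 = 239.606888; SD = √(234.7024·302.9035/296.7034) = 15.4792.

15.4792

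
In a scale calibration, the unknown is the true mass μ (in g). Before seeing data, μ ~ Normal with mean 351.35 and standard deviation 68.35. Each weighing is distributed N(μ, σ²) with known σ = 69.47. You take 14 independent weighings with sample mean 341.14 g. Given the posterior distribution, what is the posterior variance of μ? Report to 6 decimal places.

For Normal data with known variance σ², a Normal(μ₀, σ₀²) prior on μ is conjugate. Posterior precision = 1/σ₀² + n/σ²; posterior mean is the precision-weighted average of μ₀ and x̄.
σ₀² = 68.35² = 4671.7225, σ² = 69.47² = 4826.0809; σ² + n·σ₀² = 4826.0809 + 14·4671.7225 = 70230.1959.
Posterior precision = 1/σ₀² + n/σ² = 1/4671.7225 + 14/4826.0809 = (σ² + n·σ₀²)/(σ₀²σ²) = 70230.1959/(4671.7225·4826.0809); posterior variance σₙ² = σ₀²σ²/(σ² + n·σ₀²) = 4671.7225·4826.0809/70230.1959 = 321.031580.

321.031580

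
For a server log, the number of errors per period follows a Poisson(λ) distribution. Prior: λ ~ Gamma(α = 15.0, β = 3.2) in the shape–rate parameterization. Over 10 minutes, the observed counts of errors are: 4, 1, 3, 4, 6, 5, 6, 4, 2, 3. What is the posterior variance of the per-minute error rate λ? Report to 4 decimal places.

0.3042

With a Gamma(shape α, rate β) prior, the Poisson likelihood is conjugate: the posterior is Gamma(α + ΣXᵢ, β + n).
Sum of counts S = 38 over n = 10 minutes.
Posterior: Gamma(α+S, β+n) = Gamma(15.0+38, 3.2+10) = Gamma(53.0, 13.2).
Var = α/β² = 53.0/13.2² = 0.3042.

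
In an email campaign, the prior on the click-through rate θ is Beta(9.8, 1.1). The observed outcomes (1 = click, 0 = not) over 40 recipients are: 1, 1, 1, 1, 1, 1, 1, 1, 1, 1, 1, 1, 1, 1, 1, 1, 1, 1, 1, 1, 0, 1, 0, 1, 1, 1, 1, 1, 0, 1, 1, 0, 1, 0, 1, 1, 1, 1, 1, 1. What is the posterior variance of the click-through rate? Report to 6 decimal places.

The Beta prior is conjugate to a Binomial/Bernoulli likelihood; the update adds successes to α and failures to β.
Posterior: Beta(α+k, β+n−k) = Beta(9.8+35, 1.1+5) = Beta(44.8, 6.1).
Var = αβ/((α+β)²(α+β+1)) = 44.8·6.1/(50.9²·51.9) = 0.002032.

0.002032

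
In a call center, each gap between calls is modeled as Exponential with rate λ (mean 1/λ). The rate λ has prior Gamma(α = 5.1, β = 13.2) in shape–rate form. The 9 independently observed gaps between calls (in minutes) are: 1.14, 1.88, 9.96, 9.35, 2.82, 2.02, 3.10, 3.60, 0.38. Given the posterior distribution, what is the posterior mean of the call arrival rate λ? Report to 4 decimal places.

With a Gamma(shape α, rate β) prior on the exponential rate λ, the posterior after n observations with total T = Σxᵢ is Gamma(α+n, β+T).
Sum of observations T = 34.25 minutes; n = 9.
Posterior: Gamma(5.1+9, 13.2+34.25) = Gamma(14.1, 47.45).
Posterior mean of λ = α/β = 14.1/47.45 = 0.2972.

0.2972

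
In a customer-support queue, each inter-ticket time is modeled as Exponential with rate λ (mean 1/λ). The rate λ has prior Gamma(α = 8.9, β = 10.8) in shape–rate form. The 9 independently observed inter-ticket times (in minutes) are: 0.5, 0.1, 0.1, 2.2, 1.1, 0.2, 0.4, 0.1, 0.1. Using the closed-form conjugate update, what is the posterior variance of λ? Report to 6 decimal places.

With a Gamma(shape α, rate β) prior on the exponential rate λ, the posterior after n observations with total T = Σxᵢ is Gamma(α+n, β+T).
Sum of observations T = 4.8 minutes; n = 9.
Posterior: Gamma(8.9+9, 10.8+4.8) = Gamma(17.9, 15.6).
Var = α/β² = 0.073554.

0.073554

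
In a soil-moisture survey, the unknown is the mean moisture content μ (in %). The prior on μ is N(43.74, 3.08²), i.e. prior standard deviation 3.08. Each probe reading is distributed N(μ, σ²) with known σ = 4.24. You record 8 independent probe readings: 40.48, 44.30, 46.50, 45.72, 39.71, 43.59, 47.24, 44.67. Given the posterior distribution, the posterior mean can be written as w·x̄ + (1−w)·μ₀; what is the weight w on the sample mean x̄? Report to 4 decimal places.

0.8085

For Normal data with known variance σ², a Normal(μ₀, σ₀²) prior on μ is conjugate. Posterior precision = 1/σ₀² + n/σ²; posterior mean is the precision-weighted average of μ₀ and x̄.
σ₀² = 3.08² = 9.4864, σ² = 4.24² = 17.9776. Prior precision 1/σ₀² = 1/9.4864; data precision n/σ² = 8/17.9776.
w = (n/σ²)/(1/σ₀² + n/σ²) = n·σ₀²/(σ² + n·σ₀²) = 8·9.4864/(17.9776 + 8·9.4864) = 75.8912/93.8688 = 0.8085.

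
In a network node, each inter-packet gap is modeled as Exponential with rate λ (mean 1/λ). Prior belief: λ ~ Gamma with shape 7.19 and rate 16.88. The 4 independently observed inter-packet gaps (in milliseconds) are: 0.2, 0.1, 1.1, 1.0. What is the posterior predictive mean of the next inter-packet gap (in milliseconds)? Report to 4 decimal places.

With a Gamma(shape α, rate β) prior on the exponential rate λ, the posterior after n observations with total T = Σxᵢ is Gamma(α+n, β+T).
Sum of observations T = 2.4 milliseconds; n = 4.
Posterior: Gamma(7.19+4, 16.88+2.4) = Gamma(11.19, 19.28).
The predictive distribution for the next observation is Lomax; its mean is β/(α−1) = 19.28/10.19 = 1.8921.

1.8921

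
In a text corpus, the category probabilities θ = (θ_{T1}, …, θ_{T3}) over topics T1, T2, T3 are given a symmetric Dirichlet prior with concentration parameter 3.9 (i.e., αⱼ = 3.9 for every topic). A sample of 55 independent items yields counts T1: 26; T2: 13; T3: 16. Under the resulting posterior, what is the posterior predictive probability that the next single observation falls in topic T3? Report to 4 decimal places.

The Dirichlet prior is conjugate to the Multinomial likelihood: each posterior αⱼ = prior αⱼ + observed count nⱼ.
Posterior concentration: (29.9, 16.9, 19.9), total = 66.7.
P(next = T3 | data) = α_{T3}/Σα = 0.2984.

0.2984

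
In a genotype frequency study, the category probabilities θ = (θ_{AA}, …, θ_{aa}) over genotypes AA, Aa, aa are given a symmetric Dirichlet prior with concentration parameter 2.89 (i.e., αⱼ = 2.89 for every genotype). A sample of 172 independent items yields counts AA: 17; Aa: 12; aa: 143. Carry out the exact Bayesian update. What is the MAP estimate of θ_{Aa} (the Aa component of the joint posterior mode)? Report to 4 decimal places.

0.0782

The Dirichlet prior is conjugate to the Multinomial likelihood: each posterior αⱼ = prior αⱼ + observed count nⱼ.
Posterior concentration: (19.89, 14.89, 145.89), total = 180.67.
Joint mode component: (α_{Aa}−1)/(Σα−K) = 13.89/177.67 = 0.0782.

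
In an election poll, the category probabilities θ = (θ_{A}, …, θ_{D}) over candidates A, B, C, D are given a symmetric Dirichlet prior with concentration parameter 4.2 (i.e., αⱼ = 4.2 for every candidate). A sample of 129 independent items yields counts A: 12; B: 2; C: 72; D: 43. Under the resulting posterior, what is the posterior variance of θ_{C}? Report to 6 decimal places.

0.001700

The Dirichlet prior is conjugate to the Multinomial likelihood: each posterior αⱼ = prior αⱼ + observed count nⱼ.
Posterior concentration: (16.2, 6.2, 76.2, 47.2), total = 145.8.
Var[θ_j] = α_j(Σα−α_j)/((Σα)²(Σα+1)) = 76.2·69.6/(145.8²·146.8) = 0.001700.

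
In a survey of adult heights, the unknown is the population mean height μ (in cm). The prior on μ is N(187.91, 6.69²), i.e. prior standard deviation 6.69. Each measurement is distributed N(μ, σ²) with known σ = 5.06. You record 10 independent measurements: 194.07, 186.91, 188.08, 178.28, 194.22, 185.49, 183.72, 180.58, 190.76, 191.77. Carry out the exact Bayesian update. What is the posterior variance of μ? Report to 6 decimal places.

2.421815

For Normal data with known variance σ², a Normal(μ₀, σ₀²) prior on μ is conjugate. Posterior precision = 1/σ₀² + n/σ²; posterior mean is the precision-weighted average of μ₀ and x̄.
σ₀² = 6.69² = 44.7561, σ² = 5.06² = 25.6036; σ² + n·σ₀² = 25.6036 + 10·44.7561 = 473.1646.
Posterior precision = 1/σ₀² + n/σ² = 1/44.7561 + 10/25.6036 = (σ² + n·σ₀²)/(σ₀²σ²) = 473.1646/(44.7561·25.6036); posterior variance σₙ² = σ₀²σ²/(σ² + n·σ₀²) = 44.7561·25.6036/473.1646 = 2.421815.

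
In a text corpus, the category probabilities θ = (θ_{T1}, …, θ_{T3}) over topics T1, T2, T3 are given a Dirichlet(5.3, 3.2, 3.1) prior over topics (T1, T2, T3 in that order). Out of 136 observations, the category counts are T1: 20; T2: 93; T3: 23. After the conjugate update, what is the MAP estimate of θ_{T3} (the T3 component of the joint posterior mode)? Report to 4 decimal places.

0.1736

The Dirichlet prior is conjugate to the Multinomial likelihood: each posterior αⱼ = prior αⱼ + observed count nⱼ.
Posterior concentration: (25.3, 96.2, 26.1), total = 147.6.
Joint mode component: (α_{T3}−1)/(Σα−K) = 25.1/144.6 = 0.1736.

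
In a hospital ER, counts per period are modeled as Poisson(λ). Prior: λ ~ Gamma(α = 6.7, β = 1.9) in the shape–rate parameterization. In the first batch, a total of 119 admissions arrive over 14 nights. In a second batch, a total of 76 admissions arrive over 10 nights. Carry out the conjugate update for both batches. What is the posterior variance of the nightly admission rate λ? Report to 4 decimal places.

0.3007

With a Gamma(shape α, rate β) prior, the Poisson likelihood is conjugate: the posterior is Gamma(α + ΣXᵢ, β + n).
After batch 1: Gamma(α+S, β+n) = Gamma(6.7+119, 1.9+14) = Gamma(125.7, 15.9).
After batch 2: Gamma(α+S, β+n) = Gamma(125.7+76, 15.9+10) = Gamma(201.7, 25.9).
Var = α/β² = 201.7/25.9² = 0.3007.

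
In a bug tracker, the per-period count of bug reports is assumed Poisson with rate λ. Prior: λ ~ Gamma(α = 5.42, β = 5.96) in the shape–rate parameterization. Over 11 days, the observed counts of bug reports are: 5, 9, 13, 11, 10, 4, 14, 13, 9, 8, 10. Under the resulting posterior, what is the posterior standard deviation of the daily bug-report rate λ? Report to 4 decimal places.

With a Gamma(shape α, rate β) prior, the Poisson likelihood is conjugate: the posterior is Gamma(α + ΣXᵢ, β + n).
Sum of counts S = 106 over n = 11 days.
Posterior: Gamma(α+S, β+n) = Gamma(5.42+106, 5.96+11) = Gamma(111.42, 16.96).
SD = √α/β = √111.42/16.96 = 0.6224.

0.6224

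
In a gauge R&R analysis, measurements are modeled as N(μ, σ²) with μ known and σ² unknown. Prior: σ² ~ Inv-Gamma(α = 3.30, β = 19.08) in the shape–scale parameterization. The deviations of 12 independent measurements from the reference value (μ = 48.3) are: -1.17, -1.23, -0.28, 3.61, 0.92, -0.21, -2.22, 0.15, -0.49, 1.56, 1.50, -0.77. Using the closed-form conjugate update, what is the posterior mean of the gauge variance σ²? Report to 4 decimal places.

With known mean μ and an Inverse-Gamma(α, β) prior on σ², the Normal likelihood is conjugate: posterior is Inv-Gamma(α + n/2, β + Σ(xᵢ−μ)²/2).
Σ(xᵢ−μ)² = (-1.17)² + (-1.23)² + (-0.28)² + (3.61)² + (0.92)² + (-0.21)² + (-2.22)² + (0.15)² + (-0.49)² + (1.56)² + (1.50)² + (-0.77)² = 27.3503.
Posterior: Inv-Gamma(3.30 + 12/2, 19.08 + 27.3503/2) = Inv-Gamma(9.30, 32.75515).
E[σ²|data] = β/(α−1) = 32.75515/8.30 = 3.9464.

3.9464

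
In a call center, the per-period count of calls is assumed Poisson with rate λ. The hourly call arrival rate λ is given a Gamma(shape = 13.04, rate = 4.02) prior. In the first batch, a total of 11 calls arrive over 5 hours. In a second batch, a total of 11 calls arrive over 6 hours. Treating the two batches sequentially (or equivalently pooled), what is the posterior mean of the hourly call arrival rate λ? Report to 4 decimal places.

With a Gamma(shape α, rate β) prior, the Poisson likelihood is conjugate: the posterior is Gamma(α + ΣXᵢ, β + n).
After batch 1: Gamma(α+S, β+n) = Gamma(13.04+11, 4.02+5) = Gamma(24.04, 9.02).
After batch 2: Gamma(α+S, β+n) = Gamma(24.04+11, 9.02+6) = Gamma(35.04, 15.02).
Posterior mean = α/β = 35.04/15.02 = 2.3329.

2.3329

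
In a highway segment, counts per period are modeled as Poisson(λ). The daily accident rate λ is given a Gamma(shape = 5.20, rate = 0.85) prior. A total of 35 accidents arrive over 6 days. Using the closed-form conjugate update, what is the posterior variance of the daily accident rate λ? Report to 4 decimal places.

0.8567

With a Gamma(shape α, rate β) prior, the Poisson likelihood is conjugate: the posterior is Gamma(α + ΣXᵢ, β + n).
Posterior: Gamma(α+S, β+n) = Gamma(5.20+35, 0.85+6) = Gamma(40.20, 6.85).
Var = α/β² = 40.20/6.85² = 0.8567.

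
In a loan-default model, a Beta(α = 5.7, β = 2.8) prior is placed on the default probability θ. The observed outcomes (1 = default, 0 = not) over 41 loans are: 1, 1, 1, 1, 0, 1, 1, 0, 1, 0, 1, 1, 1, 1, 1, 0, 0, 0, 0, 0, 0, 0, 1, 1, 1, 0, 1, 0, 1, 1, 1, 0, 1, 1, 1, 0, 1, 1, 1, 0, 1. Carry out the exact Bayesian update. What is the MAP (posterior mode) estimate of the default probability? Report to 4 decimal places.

The Beta prior is conjugate to a Binomial/Bernoulli likelihood; the update adds successes to α and failures to β.
Posterior: Beta(α+k, β+n−k) = Beta(5.7+26, 2.8+15) = Beta(31.7, 17.8).
Mode of Beta(a,b) for a,b>1 is (a−1)/(a+b−2) = 30.7/47.5 = 0.6463.

0.6463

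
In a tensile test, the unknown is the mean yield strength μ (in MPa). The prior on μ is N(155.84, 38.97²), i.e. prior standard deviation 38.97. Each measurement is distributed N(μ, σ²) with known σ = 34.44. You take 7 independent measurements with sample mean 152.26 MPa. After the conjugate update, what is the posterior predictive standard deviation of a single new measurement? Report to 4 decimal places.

For Normal data with known variance σ², a Normal(μ₀, σ₀²) prior on μ is conjugate. Posterior precision = 1/σ₀² + n/σ²; posterior mean is the precision-weighted average of μ₀ and x̄.
σ₀² = 38.97² = 1518.6609, σ² = 34.44² = 1186.1136; σ² + n·σ₀² = 1186.1136 + 7·1518.6609 = 11816.7399.
Posterior precision = 1/σ₀² + n/σ² = 1/1518.6609 + 7/1186.1136 = (σ² + n·σ₀²)/(σ₀²σ²) = 11816.7399/(1518.6609·1186.1136); posterior variance σₙ² = σ₀²σ²/(σ² + n·σ₀²) = 1518.6609·1186.1136/11816.7399 = 152.436659.
Predictive variance for one new observation = σₙ² + σ² = 1518.6609·1186.1136/11816.7399 + 1186.1136 = σ²·(σ₀² + 11816.7399)/11816.7399 = 1186.1136·13335.4008/11816.7399 = 1338.550259; SD = √(1186.1136·13335.4008/11816.7399) = 36.5862.

36.5862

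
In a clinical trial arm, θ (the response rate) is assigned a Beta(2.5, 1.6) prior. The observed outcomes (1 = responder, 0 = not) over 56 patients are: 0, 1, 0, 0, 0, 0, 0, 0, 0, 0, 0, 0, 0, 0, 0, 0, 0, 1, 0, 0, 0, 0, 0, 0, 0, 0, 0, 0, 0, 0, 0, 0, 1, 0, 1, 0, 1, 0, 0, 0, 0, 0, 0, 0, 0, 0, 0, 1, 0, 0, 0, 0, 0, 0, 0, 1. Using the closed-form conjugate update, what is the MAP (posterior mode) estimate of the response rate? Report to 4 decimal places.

0.1463

The Beta prior is conjugate to a Binomial/Bernoulli likelihood; the update adds successes to α and failures to β.
Posterior: Beta(α+k, β+n−k) = Beta(2.5+7, 1.6+49) = Beta(9.5, 50.6).
Mode of Beta(a,b) for a,b>1 is (a−1)/(a+b−2) = 8.5/58.1 = 0.1463.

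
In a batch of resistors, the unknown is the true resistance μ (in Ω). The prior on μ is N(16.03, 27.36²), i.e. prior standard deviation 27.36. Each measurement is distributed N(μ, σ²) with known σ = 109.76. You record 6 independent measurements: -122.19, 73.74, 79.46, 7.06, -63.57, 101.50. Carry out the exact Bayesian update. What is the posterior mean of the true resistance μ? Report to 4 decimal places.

For Normal data with known variance σ², a Normal(μ₀, σ₀²) prior on μ is conjugate. Posterior precision = 1/σ₀² + n/σ²; posterior mean is the precision-weighted average of μ₀ and x̄.
Σxᵢ = (-122.19) + 73.74 + 79.46 + 7.06 + (-63.57) + 101.50 = 76, so n·x̄ = 76.
σ₀² = 27.36² = 748.5696, σ² = 109.76² = 12047.2576; σ² + n·σ₀² = 12047.2576 + 6·748.5696 = 16538.6752.
Posterior mean = (μ₀/σ₀² + n·x̄/σ²)/(1/σ₀² + n/σ²) = (σ²·μ₀ + σ₀²·n·x̄)/(σ² + n·σ₀²) = (12047.2576·16.03 + 748.5696·76)/16538.6752 = 250008.828928/16538.6752 = 15.1166.

15.1166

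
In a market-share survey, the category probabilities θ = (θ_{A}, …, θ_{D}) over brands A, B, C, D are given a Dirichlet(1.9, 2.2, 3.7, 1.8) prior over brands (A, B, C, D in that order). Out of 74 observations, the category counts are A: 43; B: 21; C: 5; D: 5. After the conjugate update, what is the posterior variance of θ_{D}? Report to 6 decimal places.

0.000883

The Dirichlet prior is conjugate to the Multinomial likelihood: each posterior αⱼ = prior αⱼ + observed count nⱼ.
Posterior concentration: (44.9, 23.2, 8.7, 6.8), total = 83.6.
Var[θ_j] = α_j(Σα−α_j)/((Σα)²(Σα+1)) = 6.8·76.8/(83.6²·84.6) = 0.000883.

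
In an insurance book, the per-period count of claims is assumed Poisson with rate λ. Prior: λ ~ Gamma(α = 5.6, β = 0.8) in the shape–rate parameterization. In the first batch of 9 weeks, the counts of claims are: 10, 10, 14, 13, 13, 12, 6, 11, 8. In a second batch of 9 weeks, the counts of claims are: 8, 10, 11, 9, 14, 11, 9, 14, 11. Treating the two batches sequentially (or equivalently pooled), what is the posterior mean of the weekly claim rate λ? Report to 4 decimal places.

10.6170

With a Gamma(shape α, rate β) prior, the Poisson likelihood is conjugate: the posterior is Gamma(α + ΣXᵢ, β + n).
Batch 1: sum of counts S = 97 over n = 9 weeks.
After batch 1: Gamma(α+S, β+n) = Gamma(5.6+97, 0.8+9) = Gamma(102.6, 9.8).
Batch 2: sum of counts S = 97 over n = 9 weeks.
After batch 2: Gamma(α+S, β+n) = Gamma(102.6+97, 9.8+9) = Gamma(199.6, 18.8).
Posterior mean = α/β = 199.6/18.8 = 10.6170.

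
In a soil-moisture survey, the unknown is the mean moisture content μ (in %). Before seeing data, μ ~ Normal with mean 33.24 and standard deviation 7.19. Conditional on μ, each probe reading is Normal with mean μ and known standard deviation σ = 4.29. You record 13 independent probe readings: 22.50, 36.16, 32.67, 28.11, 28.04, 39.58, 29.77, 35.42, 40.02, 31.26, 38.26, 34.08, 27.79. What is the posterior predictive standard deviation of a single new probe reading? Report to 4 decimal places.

4.4477

For Normal data with known variance σ², a Normal(μ₀, σ₀²) prior on μ is conjugate. Posterior precision = 1/σ₀² + n/σ²; posterior mean is the precision-weighted average of μ₀ and x̄.
σ₀² = 7.19² = 51.6961, σ² = 4.29² = 18.4041; σ² + n·σ₀² = 18.4041 + 13·51.6961 = 690.4534.
Posterior precision = 1/σ₀² + n/σ² = 1/51.6961 + 13/18.4041 = (σ² + n·σ₀²)/(σ₀²σ²) = 690.4534/(51.6961·18.4041); posterior variance σₙ² = σ₀²σ²/(σ² + n·σ₀²) = 51.6961·18.4041/690.4534 = 1.377964.
Predictive variance for one new observation = σₙ² + σ² = 51.6961·18.4041/690.4534 + 18.4041 = σ²·(σ₀² + 690.4534)/690.4534 = 18.4041·742.1495/690.4534 = 19.782064; SD = √(18.4041·742.1495/690.4534) = 4.4477.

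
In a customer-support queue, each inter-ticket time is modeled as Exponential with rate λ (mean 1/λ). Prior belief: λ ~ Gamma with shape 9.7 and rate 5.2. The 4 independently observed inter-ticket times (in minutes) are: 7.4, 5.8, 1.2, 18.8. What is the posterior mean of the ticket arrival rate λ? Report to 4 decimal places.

0.3568

With a Gamma(shape α, rate β) prior on the exponential rate λ, the posterior after n observations with total T = Σxᵢ is Gamma(α+n, β+T).
Sum of observations T = 33.2 minutes; n = 4.
Posterior: Gamma(9.7+4, 5.2+33.2) = Gamma(13.7, 38.4).
Posterior mean of λ = α/β = 13.7/38.4 = 0.3568.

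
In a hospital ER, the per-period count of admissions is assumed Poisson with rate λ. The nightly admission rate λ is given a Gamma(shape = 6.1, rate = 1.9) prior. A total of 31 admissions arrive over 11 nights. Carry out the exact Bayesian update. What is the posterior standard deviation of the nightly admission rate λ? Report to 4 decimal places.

With a Gamma(shape α, rate β) prior, the Poisson likelihood is conjugate: the posterior is Gamma(α + ΣXᵢ, β + n).
Posterior: Gamma(α+S, β+n) = Gamma(6.1+31, 1.9+11) = Gamma(37.1, 12.9).
SD = √α/β = √37.1/12.9 = 0.4722.

0.4722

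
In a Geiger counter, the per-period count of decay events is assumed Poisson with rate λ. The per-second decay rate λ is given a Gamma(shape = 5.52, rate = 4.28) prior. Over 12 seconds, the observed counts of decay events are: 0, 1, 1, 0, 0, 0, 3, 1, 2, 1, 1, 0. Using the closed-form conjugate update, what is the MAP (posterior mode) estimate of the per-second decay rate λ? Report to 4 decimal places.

With a Gamma(shape α, rate β) prior, the Poisson likelihood is conjugate: the posterior is Gamma(α + ΣXᵢ, β + n).
Sum of counts S = 10 over n = 12 seconds.
Posterior: Gamma(α+S, β+n) = Gamma(5.52+10, 4.28+12) = Gamma(15.52, 16.28).
Mode of Gamma(α,β) for α≥1 is (α−1)/β = 14.52/16.28 = 0.8919.

0.8919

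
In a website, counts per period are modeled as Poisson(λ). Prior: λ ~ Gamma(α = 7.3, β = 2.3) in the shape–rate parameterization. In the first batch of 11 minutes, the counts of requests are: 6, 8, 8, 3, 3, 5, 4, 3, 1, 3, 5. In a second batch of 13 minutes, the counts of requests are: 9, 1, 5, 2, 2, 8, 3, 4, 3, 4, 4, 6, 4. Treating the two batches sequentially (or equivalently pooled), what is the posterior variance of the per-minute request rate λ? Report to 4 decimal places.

0.1609

With a Gamma(shape α, rate β) prior, the Poisson likelihood is conjugate: the posterior is Gamma(α + ΣXᵢ, β + n).
Batch 1: sum of counts S = 49 over n = 11 minutes.
After batch 1: Gamma(α+S, β+n) = Gamma(7.3+49, 2.3+11) = Gamma(56.3, 13.3).
Batch 2: sum of counts S = 55 over n = 13 minutes.
After batch 2: Gamma(α+S, β+n) = Gamma(56.3+55, 13.3+13) = Gamma(111.3, 26.3).
Var = α/β² = 111.3/26.3² = 0.1609.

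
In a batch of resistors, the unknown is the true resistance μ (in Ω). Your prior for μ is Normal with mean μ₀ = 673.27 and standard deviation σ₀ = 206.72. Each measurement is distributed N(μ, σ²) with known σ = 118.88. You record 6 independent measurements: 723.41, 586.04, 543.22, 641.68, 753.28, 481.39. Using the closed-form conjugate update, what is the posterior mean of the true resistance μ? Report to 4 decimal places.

For Normal data with known variance σ², a Normal(μ₀, σ₀²) prior on μ is conjugate. Posterior precision = 1/σ₀² + n/σ²; posterior mean is the precision-weighted average of μ₀ and x̄.
Σxᵢ = 723.41 + 586.04 + 543.22 + 641.68 + 753.28 + 481.39 = 3729.02, so n·x̄ = 3729.02.
σ₀² = 206.72² = 42733.1584, σ² = 118.88² = 14132.4544; σ² + n·σ₀² = 14132.4544 + 6·42733.1584 = 270531.4048.
Posterior mean = (μ₀/σ₀² + n·x̄/σ²)/(1/σ₀² + n/σ²) = (σ²·μ₀ + σ₀²·n·x̄)/(σ² + n·σ₀²) = (14132.4544·673.27 + 42733.1584·3729.02)/270531.4048 = 168867759.910656/270531.4048 = 624.2076.

624.2076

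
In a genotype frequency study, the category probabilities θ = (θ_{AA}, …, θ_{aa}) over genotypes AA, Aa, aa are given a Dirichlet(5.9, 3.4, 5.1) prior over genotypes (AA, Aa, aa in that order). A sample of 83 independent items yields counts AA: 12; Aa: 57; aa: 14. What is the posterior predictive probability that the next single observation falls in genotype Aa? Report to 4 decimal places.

0.6201

The Dirichlet prior is conjugate to the Multinomial likelihood: each posterior αⱼ = prior αⱼ + observed count nⱼ.
Posterior concentration: (17.9, 60.4, 19.1), total = 97.4.
P(next = Aa | data) = α_{Aa}/Σα = 0.6201.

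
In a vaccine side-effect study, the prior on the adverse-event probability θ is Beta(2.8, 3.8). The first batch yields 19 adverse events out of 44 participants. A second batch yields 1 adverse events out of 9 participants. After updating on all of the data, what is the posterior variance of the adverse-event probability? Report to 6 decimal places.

0.003898

The Beta prior is conjugate to a Binomial/Bernoulli likelihood; the update adds successes to α and failures to β.
After batch 1: Beta(2.8+19, 3.8+25) = Beta(21.8, 28.8).
After batch 2: Beta(21.8+1, 28.8+8) = Beta(22.8, 36.8).
Var = αβ/((α+β)²(α+β+1)) = 22.8·36.8/(59.6²·60.6) = 0.003898.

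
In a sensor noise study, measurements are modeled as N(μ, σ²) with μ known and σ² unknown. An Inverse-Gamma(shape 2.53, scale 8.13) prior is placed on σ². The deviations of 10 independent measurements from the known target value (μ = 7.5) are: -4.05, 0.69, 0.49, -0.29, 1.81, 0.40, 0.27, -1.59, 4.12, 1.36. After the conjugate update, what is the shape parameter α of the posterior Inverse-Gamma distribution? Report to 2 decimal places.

With known mean μ and an Inverse-Gamma(α, β) prior on σ², the Normal likelihood is conjugate: posterior is Inv-Gamma(α + n/2, β + Σ(xᵢ−μ)²/2).
Σ(xᵢ−μ)² = (-4.05)² + (0.69)² + (0.49)² + (-0.29)² + (1.81)² + (0.40)² + (0.27)² + (-1.59)² + (4.12)² + (1.36)² = 42.0639.
Posterior: Inv-Gamma(2.53 + 10/2, 8.13 + 42.0639/2) = Inv-Gamma(7.53, 29.16195).
Posterior α = 7.53.

7.53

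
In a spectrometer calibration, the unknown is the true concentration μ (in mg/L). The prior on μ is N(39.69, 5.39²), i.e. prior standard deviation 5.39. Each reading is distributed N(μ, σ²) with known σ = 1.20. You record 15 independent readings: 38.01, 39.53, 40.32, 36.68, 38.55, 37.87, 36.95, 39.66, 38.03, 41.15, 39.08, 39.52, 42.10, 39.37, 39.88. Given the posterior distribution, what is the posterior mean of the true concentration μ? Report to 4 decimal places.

For Normal data with known variance σ², a Normal(μ₀, σ₀²) prior on μ is conjugate. Posterior precision = 1/σ₀² + n/σ²; posterior mean is the precision-weighted average of μ₀ and x̄.
Σxᵢ = 38.01 + 39.53 + 40.32 + 36.68 + 38.55 + 37.87 + 36.95 + 39.66 + 38.03 + 41.15 + 39.08 + 39.52 + 42.10 + 39.37 + 39.88 = 586.7, so n·x̄ = 586.7.
σ₀² = 5.39² = 29.0521, σ² = 1.20² = 1.44; σ² + n·σ₀² = 1.44 + 15·29.0521 = 437.2215.
Posterior mean = (μ₀/σ₀² + n·x̄/σ²)/(1/σ₀² + n/σ²) = (σ²·μ₀ + σ₀²·n·x̄)/(σ² + n·σ₀²) = (1.44·39.69 + 29.0521·586.7)/437.2215 = 17102.02067/437.2215 = 39.1152.

39.1152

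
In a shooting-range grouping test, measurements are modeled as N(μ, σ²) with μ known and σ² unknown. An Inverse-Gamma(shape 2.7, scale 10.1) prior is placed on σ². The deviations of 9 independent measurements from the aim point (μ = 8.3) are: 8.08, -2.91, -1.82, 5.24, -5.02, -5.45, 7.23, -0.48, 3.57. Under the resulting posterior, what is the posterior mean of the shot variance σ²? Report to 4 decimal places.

19.7480

With known mean μ and an Inverse-Gamma(α, β) prior on σ², the Normal likelihood is conjugate: posterior is Inv-Gamma(α + n/2, β + Σ(xᵢ−μ)²/2).
Σ(xᵢ−μ)² = (8.08)² + (-2.91)² + (-1.82)² + (5.24)² + (-5.02)² + (-5.45)² + (7.23)² + (-0.48)² + (3.57)² = 224.6756.
Posterior: Inv-Gamma(2.7 + 9/2, 10.1 + 224.6756/2) = Inv-Gamma(7.20, 122.43780).
E[σ²|data] = β/(α−1) = 122.43780/6.20 = 19.7480.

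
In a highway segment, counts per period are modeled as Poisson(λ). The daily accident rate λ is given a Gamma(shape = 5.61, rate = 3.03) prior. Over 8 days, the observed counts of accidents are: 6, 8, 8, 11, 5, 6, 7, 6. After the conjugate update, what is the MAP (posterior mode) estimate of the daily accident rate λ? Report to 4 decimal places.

5.5857

With a Gamma(shape α, rate β) prior, the Poisson likelihood is conjugate: the posterior is Gamma(α + ΣXᵢ, β + n).
Sum of counts S = 57 over n = 8 days.
Posterior: Gamma(α+S, β+n) = Gamma(5.61+57, 3.03+8) = Gamma(62.61, 11.03).
Mode of Gamma(α,β) for α≥1 is (α−1)/β = 61.61/11.03 = 5.5857.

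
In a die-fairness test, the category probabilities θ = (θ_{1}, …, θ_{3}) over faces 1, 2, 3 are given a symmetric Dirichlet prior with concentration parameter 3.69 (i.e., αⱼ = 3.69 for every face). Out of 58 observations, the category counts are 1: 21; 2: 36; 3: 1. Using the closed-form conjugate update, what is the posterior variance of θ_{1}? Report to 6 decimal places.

0.003278

The Dirichlet prior is conjugate to the Multinomial likelihood: each posterior αⱼ = prior αⱼ + observed count nⱼ.
Posterior concentration: (24.69, 39.69, 4.69), total = 69.07.
Var[θ_j] = α_j(Σα−α_j)/((Σα)²(Σα+1)) = 24.69·44.38/(69.07²·70.07) = 0.003278.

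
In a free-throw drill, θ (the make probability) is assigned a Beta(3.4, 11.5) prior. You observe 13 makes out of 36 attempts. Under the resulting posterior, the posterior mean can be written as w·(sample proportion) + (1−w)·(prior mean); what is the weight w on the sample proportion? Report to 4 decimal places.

The Beta prior is conjugate to a Binomial/Bernoulli likelihood; the update adds successes to α and failures to β.
Posterior mean = (α₀+k)/(α₀+β₀+n) = [n/(α₀+β₀+n)]·(k/n) + [(α₀+β₀)/(α₀+β₀+n)]·α₀/(α₀+β₀), so only n and the prior enter the weight.
The weight on the data is w = n/(α₀+β₀+n) = 36/(3.4+11.5+36) = 36/50.9 = 0.7073.

0.7073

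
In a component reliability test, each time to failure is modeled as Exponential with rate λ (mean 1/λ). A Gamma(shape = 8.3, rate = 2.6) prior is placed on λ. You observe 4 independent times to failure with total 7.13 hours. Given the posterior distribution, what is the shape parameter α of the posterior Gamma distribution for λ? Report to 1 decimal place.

With a Gamma(shape α, rate β) prior on the exponential rate λ, the posterior after n observations with total T = Σxᵢ is Gamma(α+n, β+T).
Posterior: Gamma(8.3+4, 2.6+7.13) = Gamma(12.3, 9.73).
Posterior α = 12.3.

12.3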